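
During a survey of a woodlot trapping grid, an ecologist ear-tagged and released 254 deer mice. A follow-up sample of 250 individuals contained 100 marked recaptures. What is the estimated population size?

N = 635

N = (254 × 250) / 100 = 63500 / 100 = 635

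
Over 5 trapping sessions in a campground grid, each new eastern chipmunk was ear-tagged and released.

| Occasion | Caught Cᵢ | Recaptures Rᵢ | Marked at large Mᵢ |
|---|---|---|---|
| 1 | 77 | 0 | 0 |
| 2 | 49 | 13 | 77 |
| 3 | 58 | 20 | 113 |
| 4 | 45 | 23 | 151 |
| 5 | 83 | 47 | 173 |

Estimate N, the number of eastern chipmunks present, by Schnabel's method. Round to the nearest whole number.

Σ MᵢCᵢ = 0·77 + 77·49 + 113·58 + 151·45 + 173·83 = 0 + 3773 + 6554 + 6795 + 14359 = 31481
Σ Rᵢ = 0 + 13 + 20 + 23 + 47 = 103
N̂ = 31481 / 103 ≈ 305.6 → 306

N ≈ 306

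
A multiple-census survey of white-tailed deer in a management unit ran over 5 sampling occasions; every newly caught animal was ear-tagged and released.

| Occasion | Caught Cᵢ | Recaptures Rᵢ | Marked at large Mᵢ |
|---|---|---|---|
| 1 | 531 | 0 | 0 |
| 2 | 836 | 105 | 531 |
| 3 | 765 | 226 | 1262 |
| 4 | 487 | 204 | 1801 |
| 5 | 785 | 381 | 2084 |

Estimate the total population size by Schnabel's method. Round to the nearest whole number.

Σ MᵢCᵢ = 0·531 + 531·836 + 1262·765 + 1801·487 + 2084·785 = 0 + 443916 + 965430 + 877087 + 1635940 = 3922373
Σ Rᵢ = 0 + 105 + 226 + 204 + 381 = 916
N̂ = 3922373 / 916 ≈ 4282.1 → 4282

N ≈ 4282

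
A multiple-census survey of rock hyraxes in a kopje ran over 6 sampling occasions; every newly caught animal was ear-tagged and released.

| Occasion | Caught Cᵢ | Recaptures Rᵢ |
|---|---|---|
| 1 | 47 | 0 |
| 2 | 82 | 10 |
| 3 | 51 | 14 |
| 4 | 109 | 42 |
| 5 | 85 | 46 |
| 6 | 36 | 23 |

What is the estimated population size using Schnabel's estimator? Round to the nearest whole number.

N ≈ 410

Marked at large before each occasion: Mᵢ = Σⱼ<ᵢ (Cⱼ − Rⱼ) → M1=0, M2=47, M3=119, M4=156, M5=223, M6=262
Σ MᵢCᵢ = 0·47 + 47·82 + 119·51 + 156·109 + 223·85 + 262·36 = 0 + 3854 + 6069 + 17004 + 18955 + 9432 = 55314
Σ Rᵢ = 0 + 10 + 14 + 42 + 46 + 23 = 135
N̂ = 55314 / 135 ≈ 409.7 → 410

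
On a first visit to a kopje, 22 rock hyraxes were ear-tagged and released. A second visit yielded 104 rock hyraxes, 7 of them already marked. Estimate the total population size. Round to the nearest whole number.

N = (22 × 104) / 7 = 2288 / 7 ≈ 326.9 → 327

N ≈ 327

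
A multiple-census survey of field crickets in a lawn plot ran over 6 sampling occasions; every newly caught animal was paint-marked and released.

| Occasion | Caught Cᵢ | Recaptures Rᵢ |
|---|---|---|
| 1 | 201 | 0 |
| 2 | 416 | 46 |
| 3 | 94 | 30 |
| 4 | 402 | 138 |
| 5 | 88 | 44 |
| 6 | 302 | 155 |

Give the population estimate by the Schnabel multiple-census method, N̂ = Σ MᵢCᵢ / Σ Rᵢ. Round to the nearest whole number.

N ≈ 1832

Marked at large before each occasion: Mᵢ = Σⱼ<ᵢ (Cⱼ − Rⱼ) → M1=0, M2=201, M3=571, M4=635, M5=899, M6=943
Σ MᵢCᵢ = 0·201 + 201·416 + 571·94 + 635·402 + 899·88 + 943·302 = 0 + 83616 + 53674 + 255270 + 79112 + 284786 = 756458
Σ Rᵢ = 0 + 46 + 30 + 138 + 44 + 155 = 413
N̂ = 756458 / 413 ≈ 1831.6 → 1832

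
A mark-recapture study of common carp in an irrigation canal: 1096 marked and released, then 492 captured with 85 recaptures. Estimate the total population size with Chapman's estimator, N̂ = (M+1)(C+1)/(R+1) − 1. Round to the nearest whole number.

N̂ = (1096+1)(492+1)/(85+1) − 1 = 1097·493/86 − 1
= 540821/86 − 1 ≈ 6288.6 − 1 ≈ 6287.6 → 6288

N ≈ 6288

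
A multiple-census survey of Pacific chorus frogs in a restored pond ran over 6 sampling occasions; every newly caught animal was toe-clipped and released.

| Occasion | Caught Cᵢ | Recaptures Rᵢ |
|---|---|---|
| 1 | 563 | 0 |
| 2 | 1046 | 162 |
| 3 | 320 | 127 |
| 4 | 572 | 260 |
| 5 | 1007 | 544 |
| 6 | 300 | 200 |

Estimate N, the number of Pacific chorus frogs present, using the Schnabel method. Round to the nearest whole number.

Marked at large before each occasion: Mᵢ = Σⱼ<ᵢ (Cⱼ − Rⱼ) → M1=0, M2=563, M3=1447, M4=1640, M5=1952, M6=2415
Σ MᵢCᵢ = 0·563 + 563·1046 + 1447·320 + 1640·572 + 1952·1007 + 2415·300 = 0 + 588898 + 463040 + 938080 + 1965664 + 724500 = 4680182
Σ Rᵢ = 0 + 162 + 127 + 260 + 544 + 200 = 1293
N̂ = 4680182 / 1293 ≈ 3619.6 → 3620

N ≈ 3620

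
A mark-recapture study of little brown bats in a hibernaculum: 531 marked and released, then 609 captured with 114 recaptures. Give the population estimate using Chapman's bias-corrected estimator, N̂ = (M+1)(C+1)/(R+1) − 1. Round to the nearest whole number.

N̂ = (531+1)(609+1)/(114+1) − 1 = 532·610/115 − 1
= 324520/115 − 1 ≈ 2821.9 − 1 ≈ 2820.9 → 2821

N ≈ 2821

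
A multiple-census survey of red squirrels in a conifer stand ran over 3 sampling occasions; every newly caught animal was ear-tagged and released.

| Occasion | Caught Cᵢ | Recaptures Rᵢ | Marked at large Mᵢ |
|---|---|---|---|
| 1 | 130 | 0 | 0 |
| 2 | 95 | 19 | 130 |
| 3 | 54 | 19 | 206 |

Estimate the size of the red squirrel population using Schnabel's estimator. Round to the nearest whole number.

Σ MᵢCᵢ = 0·130 + 130·95 + 206·54 = 0 + 12350 + 11124 = 23474
Σ Rᵢ = 0 + 19 + 19 = 38
N̂ = 23474 / 38 ≈ 617.7 → 618

N ≈ 618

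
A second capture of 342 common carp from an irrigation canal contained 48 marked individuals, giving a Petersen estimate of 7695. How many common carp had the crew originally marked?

M = 1080

From N = M·C/R: M = N·R / C = 7695·48 / 342 = 369360 / 342 = 1080.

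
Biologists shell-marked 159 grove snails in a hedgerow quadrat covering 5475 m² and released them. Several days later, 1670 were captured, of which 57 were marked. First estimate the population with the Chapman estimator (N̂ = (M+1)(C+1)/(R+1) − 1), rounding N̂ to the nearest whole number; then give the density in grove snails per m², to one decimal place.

density ≈ 0.8 grove snails per m²

N̂ = 160·1671/58 − 1 = 267360/58 − 1 ≈ 4608.7 → 4609
Density = N̂ / area = 4609 / 5475 ≈ 0.84 → 0.8 per m²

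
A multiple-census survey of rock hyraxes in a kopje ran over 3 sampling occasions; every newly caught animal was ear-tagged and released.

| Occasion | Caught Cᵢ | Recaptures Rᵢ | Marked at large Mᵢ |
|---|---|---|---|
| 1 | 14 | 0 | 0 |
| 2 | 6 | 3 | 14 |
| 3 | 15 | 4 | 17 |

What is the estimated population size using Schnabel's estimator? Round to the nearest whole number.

N ≈ 48

Σ MᵢCᵢ = 0·14 + 14·6 + 17·15 = 0 + 84 + 255 = 339
Σ Rᵢ = 0 + 3 + 4 = 7
N̂ = 339 / 7 ≈ 48.4 → 48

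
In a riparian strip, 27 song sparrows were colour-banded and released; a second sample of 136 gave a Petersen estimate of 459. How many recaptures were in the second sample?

R = 8

From N = M·C/R: R = M·C / N = 27·136 / 459 = 3672 / 459 = 8.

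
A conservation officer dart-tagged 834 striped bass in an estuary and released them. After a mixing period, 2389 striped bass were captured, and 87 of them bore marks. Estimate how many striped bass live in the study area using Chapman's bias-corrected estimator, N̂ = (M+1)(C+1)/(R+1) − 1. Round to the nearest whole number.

N ≈ 22,677

N̂ = (834+1)(2389+1)/(87+1) − 1 = 835·2390/88 − 1
= 1995650/88 − 1 ≈ 22677.8 − 1 ≈ 22676.8 → 22677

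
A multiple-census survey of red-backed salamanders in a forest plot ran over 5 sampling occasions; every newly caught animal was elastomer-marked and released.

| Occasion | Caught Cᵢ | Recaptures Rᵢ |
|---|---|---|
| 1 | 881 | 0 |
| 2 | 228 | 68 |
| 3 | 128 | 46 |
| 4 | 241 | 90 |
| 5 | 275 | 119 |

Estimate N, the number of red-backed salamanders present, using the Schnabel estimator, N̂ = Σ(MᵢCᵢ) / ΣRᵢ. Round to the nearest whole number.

Marked at large before each occasion: Mᵢ = Σⱼ<ᵢ (Cⱼ − Rⱼ) → M1=0, M2=881, M3=1041, M4=1123, M5=1274
Σ MᵢCᵢ = 0·881 + 881·228 + 1041·128 + 1123·241 + 1274·275 = 0 + 200868 + 133248 + 270643 + 350350 = 955109
Σ Rᵢ = 0 + 68 + 46 + 90 + 119 = 323
N̂ = 955109 / 323 ≈ 2957.0 → 2957

N ≈ 2957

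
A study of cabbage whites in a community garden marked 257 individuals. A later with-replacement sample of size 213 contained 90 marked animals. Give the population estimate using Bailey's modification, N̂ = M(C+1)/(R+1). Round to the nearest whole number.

N̂ = 257·(213+1)/(90+1) = 257·214/91 = 54998/91 ≈ 604.4 → 604

N ≈ 604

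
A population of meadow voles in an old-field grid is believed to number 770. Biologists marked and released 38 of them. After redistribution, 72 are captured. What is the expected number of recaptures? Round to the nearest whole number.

expected recaptures ≈ 4

The marked fraction of the population is 38/770, so in a sample of 72 expect C·(M/N) marked.
E[R] = 38 × 72 / 770 = 2736 / 770 ≈ 3.6 → 4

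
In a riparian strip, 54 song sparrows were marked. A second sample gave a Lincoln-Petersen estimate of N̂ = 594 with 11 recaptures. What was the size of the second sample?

From N = M·C/R: C = N·R / M = 594·11 / 54 = 6534 / 54 = 121.

C = 121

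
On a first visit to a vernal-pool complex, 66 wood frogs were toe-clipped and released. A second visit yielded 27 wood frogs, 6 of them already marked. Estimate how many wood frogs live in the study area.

Lincoln-Petersen assumes M/N = R/C, so N = M·C / R.
N = (66 × 27) / 6 = 1782 / 6 = 297

N = 297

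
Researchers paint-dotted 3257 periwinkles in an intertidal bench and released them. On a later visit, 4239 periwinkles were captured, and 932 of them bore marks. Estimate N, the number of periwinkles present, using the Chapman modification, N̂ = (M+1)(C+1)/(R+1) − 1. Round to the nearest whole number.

N̂ = (3257+1)(4239+1)/(932+1) − 1 = 3258·4240/933 − 1
= 13813920/933 − 1 ≈ 14805.9 − 1 ≈ 14804.9 → 14805

N ≈ 14,805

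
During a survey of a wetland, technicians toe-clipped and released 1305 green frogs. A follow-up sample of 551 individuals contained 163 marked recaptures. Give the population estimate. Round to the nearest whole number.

N = (1305 × 551) / 163 = 719055 / 163 ≈ 4411.4 → 4411

N ≈ 4411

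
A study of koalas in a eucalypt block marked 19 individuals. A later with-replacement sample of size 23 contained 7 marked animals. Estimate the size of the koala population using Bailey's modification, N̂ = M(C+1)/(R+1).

N = 57

N̂ = 19·(23+1)/(7+1) = 19·24/8 = 456/8 = 57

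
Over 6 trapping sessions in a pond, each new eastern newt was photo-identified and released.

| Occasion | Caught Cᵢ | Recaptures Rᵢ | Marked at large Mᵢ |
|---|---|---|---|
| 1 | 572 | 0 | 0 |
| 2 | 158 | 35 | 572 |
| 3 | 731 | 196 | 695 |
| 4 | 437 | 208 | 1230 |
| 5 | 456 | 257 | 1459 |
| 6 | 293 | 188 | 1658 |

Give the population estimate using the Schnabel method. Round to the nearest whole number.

Σ MᵢCᵢ = 0·572 + 572·158 + 695·731 + 1230·437 + 1459·456 + 1658·293 = 0 + 90376 + 508045 + 537510 + 665304 + 485794 = 2287029
Σ Rᵢ = 0 + 35 + 196 + 208 + 257 + 188 = 884
N̂ = 2287029 / 884 ≈ 2587.1 → 2587

N ≈ 2587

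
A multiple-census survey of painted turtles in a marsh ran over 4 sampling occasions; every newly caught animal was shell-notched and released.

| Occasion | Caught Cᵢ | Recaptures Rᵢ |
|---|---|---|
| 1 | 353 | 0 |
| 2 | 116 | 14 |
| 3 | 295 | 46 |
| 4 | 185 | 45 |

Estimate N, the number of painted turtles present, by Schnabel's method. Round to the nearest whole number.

N ≈ 2909

Marked at large before each occasion: Mᵢ = Σⱼ<ᵢ (Cⱼ − Rⱼ) → M1=0, M2=353, M3=455, M4=704
Σ MᵢCᵢ = 0·353 + 353·116 + 455·295 + 704·185 = 0 + 40948 + 134225 + 130240 = 305413
Σ Rᵢ = 0 + 14 + 46 + 45 = 105
N̂ = 305413 / 105 ≈ 2908.7 → 2909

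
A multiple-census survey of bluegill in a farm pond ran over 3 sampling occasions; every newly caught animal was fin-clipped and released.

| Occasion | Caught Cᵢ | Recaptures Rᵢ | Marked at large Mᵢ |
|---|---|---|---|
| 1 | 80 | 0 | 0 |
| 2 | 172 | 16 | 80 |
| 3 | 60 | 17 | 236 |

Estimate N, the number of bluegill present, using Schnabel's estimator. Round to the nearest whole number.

N ≈ 846

Σ MᵢCᵢ = 0·80 + 80·172 + 236·60 = 0 + 13760 + 14160 = 27920
Σ Rᵢ = 0 + 16 + 17 = 33
N̂ = 27920 / 33 ≈ 846.1 → 846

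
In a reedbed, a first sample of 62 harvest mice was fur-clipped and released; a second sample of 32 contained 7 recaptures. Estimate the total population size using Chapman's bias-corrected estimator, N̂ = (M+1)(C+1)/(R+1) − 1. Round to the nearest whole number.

N ≈ 259

N̂ = (62+1)(32+1)/(7+1) − 1 = 63·33/8 − 1
= 2079/8 − 1 ≈ 259.9 − 1 ≈ 258.9 → 259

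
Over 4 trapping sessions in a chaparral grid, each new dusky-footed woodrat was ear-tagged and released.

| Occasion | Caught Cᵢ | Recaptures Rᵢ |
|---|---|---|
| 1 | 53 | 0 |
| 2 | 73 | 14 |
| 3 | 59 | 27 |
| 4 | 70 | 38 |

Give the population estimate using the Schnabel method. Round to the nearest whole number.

Marked at large before each occasion: Mᵢ = Σⱼ<ᵢ (Cⱼ − Rⱼ) → M1=0, M2=53, M3=112, M4=144
Σ MᵢCᵢ = 0·53 + 53·73 + 112·59 + 144·70 = 0 + 3869 + 6608 + 10080 = 20557
Σ Rᵢ = 0 + 14 + 27 + 38 = 79
N̂ = 20557 / 79 ≈ 260.2 → 260

N ≈ 260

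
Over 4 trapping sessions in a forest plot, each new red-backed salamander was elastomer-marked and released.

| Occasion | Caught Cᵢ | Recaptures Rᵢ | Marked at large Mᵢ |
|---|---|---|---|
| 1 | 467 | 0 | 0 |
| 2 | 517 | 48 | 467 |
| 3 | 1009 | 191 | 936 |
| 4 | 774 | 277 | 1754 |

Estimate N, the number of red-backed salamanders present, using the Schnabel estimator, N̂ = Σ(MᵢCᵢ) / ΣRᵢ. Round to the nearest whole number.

N ≈ 4929

Σ MᵢCᵢ = 0·467 + 467·517 + 936·1009 + 1754·774 = 0 + 241439 + 944424 + 1357596 = 2543459
Σ Rᵢ = 0 + 48 + 191 + 277 = 516
N̂ = 2543459 / 516 ≈ 4929.2 → 4929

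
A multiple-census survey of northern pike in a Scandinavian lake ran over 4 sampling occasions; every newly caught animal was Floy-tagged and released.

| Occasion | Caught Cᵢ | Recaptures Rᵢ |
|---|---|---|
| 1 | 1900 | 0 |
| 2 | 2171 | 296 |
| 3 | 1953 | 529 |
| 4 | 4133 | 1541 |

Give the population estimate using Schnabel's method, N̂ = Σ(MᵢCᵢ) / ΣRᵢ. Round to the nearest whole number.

N ≈ 13,941

Marked at large before each occasion: Mᵢ = Σⱼ<ᵢ (Cⱼ − Rⱼ) → M1=0, M2=1900, M3=3775, M4=5199
Σ MᵢCᵢ = 0·1900 + 1900·2171 + 3775·1953 + 5199·4133 = 0 + 4124900 + 7372575 + 21487467 = 32984942
Σ Rᵢ = 0 + 296 + 529 + 1541 = 2366
N̂ = 32984942 / 2366 ≈ 13941.2 → 13941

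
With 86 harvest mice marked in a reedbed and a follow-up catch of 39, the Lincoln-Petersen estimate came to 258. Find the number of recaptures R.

From N = M·C/R: R = M·C / N = 86·39 / 258 = 3354 / 258 = 13.

R = 13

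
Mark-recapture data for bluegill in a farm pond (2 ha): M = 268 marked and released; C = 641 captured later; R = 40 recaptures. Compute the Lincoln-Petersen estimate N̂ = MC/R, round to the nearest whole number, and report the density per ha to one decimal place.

N̂ = 268·641/40 = 171788/40 ≈ 4294.7 → 4295
Density = N̂ / area = 4295 / 2 ≈ 2147.50 → 2147.5 per ha

density ≈ 2147.5 bluegill per ha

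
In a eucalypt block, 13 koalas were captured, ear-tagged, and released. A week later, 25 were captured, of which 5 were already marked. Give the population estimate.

N = 65

The marked fraction in the recapture sample should equal the marked fraction in the population: 5/25 = 13/N.
N = (13 × 25) / 5 = 325 / 5 = 65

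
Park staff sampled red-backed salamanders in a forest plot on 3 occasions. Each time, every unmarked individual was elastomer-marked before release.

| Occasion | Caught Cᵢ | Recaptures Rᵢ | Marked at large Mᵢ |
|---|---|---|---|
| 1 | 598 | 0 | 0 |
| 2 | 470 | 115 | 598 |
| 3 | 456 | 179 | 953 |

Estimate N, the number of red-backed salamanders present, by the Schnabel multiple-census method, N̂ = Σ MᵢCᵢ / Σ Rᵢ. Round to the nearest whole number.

N ≈ 2434

Σ MᵢCᵢ = 0·598 + 598·470 + 953·456 = 0 + 281060 + 434568 = 715628
Σ Rᵢ = 0 + 115 + 179 = 294
N̂ = 715628 / 294 ≈ 2434.1 → 2434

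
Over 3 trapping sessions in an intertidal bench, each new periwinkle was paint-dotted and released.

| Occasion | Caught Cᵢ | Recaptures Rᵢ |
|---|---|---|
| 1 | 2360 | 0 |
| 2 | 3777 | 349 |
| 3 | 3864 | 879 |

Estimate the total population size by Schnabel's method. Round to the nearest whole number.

Marked at large before each occasion: Mᵢ = Σⱼ<ᵢ (Cⱼ − Rⱼ) → M1=0, M2=2360, M3=5788
Σ MᵢCᵢ = 0·2360 + 2360·3777 + 5788·3864 = 0 + 8913720 + 22364832 = 31278552
Σ Rᵢ = 0 + 349 + 879 = 1228
N̂ = 31278552 / 1228 ≈ 25471.1 → 25471

N ≈ 25,471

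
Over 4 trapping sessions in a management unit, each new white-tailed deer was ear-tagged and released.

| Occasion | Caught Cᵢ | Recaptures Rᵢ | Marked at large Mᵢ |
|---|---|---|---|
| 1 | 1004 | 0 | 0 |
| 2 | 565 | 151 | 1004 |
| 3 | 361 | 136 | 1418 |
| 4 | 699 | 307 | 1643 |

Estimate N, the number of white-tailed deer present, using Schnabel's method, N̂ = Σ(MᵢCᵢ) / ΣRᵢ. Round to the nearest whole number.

N ≈ 3750

Σ MᵢCᵢ = 0·1004 + 1004·565 + 1418·361 + 1643·699 = 0 + 567260 + 511898 + 1148457 = 2227615
Σ Rᵢ = 0 + 151 + 136 + 307 = 594
N̂ = 2227615 / 594 ≈ 3750.2 → 3750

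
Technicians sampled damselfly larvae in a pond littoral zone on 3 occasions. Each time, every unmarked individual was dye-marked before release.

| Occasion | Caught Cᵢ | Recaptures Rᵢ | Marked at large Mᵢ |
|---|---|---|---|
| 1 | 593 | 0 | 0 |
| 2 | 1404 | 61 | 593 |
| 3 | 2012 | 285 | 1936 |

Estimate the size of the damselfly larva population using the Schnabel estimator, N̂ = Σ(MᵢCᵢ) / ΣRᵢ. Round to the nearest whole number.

N ≈ 13,664

Σ MᵢCᵢ = 0·593 + 593·1404 + 1936·2012 = 0 + 832572 + 3895232 = 4727804
Σ Rᵢ = 0 + 61 + 285 = 346
N̂ = 4727804 / 346 ≈ 13664.2 → 13664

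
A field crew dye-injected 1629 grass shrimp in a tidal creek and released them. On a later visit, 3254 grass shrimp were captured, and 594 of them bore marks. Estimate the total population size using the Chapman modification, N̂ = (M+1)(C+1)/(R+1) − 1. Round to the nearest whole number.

N̂ = (1629+1)(3254+1)/(594+1) − 1 = 1630·3255/595 − 1
= 5305650/595 − 1 ≈ 8917.1 − 1 ≈ 8916.1 → 8916

N ≈ 8916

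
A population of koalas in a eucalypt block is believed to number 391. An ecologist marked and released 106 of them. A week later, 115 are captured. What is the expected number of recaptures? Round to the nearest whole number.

Expected recaptures E[R] = M·C / N.
E[R] = 106 × 115 / 391 = 12190 / 391 ≈ 31.2 → 31

expected recaptures ≈ 31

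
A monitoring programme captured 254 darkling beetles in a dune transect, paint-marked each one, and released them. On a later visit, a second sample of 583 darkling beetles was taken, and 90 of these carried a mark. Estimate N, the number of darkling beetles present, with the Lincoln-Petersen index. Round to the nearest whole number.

Lincoln-Petersen assumes M/N = R/C, so N = M·C / R.
N = (254 × 583) / 90 = 148082 / 90 ≈ 1645.4 → 1645

N ≈ 1645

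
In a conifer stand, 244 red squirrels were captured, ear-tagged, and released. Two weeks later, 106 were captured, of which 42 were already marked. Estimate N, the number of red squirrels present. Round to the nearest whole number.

Lincoln-Petersen assumes M/N = R/C, so N = M·C / R.
N = (244 × 106) / 42 = 25864 / 42 ≈ 615.8 → 616

N ≈ 616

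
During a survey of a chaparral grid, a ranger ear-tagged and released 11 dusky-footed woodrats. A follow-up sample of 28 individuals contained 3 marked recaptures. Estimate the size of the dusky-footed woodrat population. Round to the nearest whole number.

N = (11 × 28) / 3 = 308 / 3 ≈ 102.7 → 103

N ≈ 103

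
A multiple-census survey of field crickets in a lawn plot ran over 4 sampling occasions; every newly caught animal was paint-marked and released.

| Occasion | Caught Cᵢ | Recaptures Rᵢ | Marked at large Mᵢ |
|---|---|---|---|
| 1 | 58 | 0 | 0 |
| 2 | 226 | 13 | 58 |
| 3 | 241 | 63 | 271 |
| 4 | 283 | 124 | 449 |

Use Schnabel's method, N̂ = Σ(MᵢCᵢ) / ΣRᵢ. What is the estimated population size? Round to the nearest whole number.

N ≈ 1027

Σ MᵢCᵢ = 0·58 + 58·226 + 271·241 + 449·283 = 0 + 13108 + 65311 + 127067 = 205486
Σ Rᵢ = 0 + 13 + 63 + 124 = 200
N̂ = 205486 / 200 ≈ 1027.4 → 1027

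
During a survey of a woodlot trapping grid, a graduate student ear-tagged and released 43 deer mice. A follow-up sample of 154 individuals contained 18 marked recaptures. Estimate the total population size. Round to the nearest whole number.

N ≈ 368

N = (43 × 154) / 18 = 6622 / 18 ≈ 367.9 → 368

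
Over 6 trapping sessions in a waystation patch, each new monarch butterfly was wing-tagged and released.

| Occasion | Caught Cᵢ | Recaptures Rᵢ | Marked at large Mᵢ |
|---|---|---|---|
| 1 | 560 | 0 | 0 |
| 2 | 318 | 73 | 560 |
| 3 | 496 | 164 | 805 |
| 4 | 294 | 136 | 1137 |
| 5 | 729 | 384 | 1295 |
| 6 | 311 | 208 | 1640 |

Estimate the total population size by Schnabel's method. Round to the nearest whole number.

Σ MᵢCᵢ = 0·560 + 560·318 + 805·496 + 1137·294 + 1295·729 + 1640·311 = 0 + 178080 + 399280 + 334278 + 944055 + 510040 = 2365733
Σ Rᵢ = 0 + 73 + 164 + 136 + 384 + 208 = 965
N̂ = 2365733 / 965 ≈ 2451.5 → 2452

N ≈ 2452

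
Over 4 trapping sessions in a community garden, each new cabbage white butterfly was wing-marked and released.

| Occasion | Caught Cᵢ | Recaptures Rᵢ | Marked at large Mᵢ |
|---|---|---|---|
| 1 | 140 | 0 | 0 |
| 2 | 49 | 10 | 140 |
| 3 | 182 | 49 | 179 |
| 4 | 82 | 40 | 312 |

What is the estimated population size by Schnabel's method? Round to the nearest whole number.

N ≈ 657

Σ MᵢCᵢ = 0·140 + 140·49 + 179·182 + 312·82 = 0 + 6860 + 32578 + 25584 = 65022
Σ Rᵢ = 0 + 10 + 49 + 40 = 99
N̂ = 65022 / 99 ≈ 656.8 → 657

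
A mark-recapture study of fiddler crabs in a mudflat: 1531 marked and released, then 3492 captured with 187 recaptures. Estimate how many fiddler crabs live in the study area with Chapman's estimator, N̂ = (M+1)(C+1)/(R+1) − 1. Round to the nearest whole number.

N̂ = (1531+1)(3492+1)/(187+1) − 1 = 1532·3493/188 − 1
= 5351276/188 − 1 ≈ 28464.2 − 1 ≈ 28463.2 → 28463

N ≈ 28,463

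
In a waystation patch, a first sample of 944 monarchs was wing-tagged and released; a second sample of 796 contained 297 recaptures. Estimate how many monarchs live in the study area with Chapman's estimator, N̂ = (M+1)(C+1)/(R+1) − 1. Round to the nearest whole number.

N ≈ 2526

N̂ = (944+1)(796+1)/(297+1) − 1 = 945·797/298 − 1
= 753165/298 − 1 ≈ 2527.4 − 1 ≈ 2526.4 → 2526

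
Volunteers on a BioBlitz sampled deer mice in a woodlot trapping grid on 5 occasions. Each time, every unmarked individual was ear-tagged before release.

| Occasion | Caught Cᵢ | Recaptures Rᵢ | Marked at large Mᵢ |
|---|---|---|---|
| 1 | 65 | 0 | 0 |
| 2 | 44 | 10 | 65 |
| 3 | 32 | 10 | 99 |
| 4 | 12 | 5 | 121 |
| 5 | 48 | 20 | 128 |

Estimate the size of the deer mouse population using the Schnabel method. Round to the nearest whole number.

N ≈ 303

Σ MᵢCᵢ = 0·65 + 65·44 + 99·32 + 121·12 + 128·48 = 0 + 2860 + 3168 + 1452 + 6144 = 13624
Σ Rᵢ = 0 + 10 + 10 + 5 + 20 = 45
N̂ = 13624 / 45 ≈ 302.8 → 303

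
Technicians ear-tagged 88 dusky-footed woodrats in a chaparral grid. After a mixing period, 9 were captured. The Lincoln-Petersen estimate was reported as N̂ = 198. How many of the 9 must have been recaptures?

From N = M·C/R: R = M·C / N = 88·9 / 198 = 792 / 198 = 4.

R = 4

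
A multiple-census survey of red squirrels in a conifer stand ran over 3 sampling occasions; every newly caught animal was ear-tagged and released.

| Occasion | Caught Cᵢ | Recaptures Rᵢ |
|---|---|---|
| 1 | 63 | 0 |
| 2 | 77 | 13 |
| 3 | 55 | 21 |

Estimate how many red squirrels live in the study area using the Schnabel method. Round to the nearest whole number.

Marked at large before each occasion: Mᵢ = Σⱼ<ᵢ (Cⱼ − Rⱼ) → M1=0, M2=63, M3=127
Σ MᵢCᵢ = 0·63 + 63·77 + 127·55 = 0 + 4851 + 6985 = 11836
Σ Rᵢ = 0 + 13 + 21 = 34
N̂ = 11836 / 34 ≈ 348.1 → 348

N ≈ 348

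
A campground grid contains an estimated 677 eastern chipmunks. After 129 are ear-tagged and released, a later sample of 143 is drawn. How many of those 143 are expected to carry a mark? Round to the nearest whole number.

expected recaptures ≈ 27

The marked fraction of the population is 129/677, so in a sample of 143 expect C·(M/N) marked.
E[R] = 129 × 143 / 677 = 18447 / 677 ≈ 27.2 → 27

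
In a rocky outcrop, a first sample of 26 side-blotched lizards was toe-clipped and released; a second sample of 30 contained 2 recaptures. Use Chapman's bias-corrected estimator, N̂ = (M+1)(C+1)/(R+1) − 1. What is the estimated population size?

N̂ = (26+1)(30+1)/(2+1) − 1 = 27·31/3 − 1
= 837/3 − 1 = 279 − 1 = 278

N = 278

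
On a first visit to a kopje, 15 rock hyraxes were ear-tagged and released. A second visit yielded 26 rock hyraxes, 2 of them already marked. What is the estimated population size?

The marked fraction in the recapture sample should equal the marked fraction in the population: 2/26 = 15/N.
N = (15 × 26) / 2 = 390 / 2 = 195

N = 195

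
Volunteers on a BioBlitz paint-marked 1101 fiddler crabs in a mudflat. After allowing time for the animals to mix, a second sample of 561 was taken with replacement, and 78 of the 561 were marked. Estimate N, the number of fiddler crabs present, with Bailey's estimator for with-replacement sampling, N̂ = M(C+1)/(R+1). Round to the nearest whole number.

N̂ = 1101·(561+1)/(78+1) = 1101·562/79 = 618762/79 ≈ 7832.4 → 7832

N ≈ 7832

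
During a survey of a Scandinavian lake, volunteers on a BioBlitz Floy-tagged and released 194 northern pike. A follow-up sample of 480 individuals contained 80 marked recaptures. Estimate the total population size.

If marked individuals mix randomly, R/C ≈ M/N, giving N ≈ M·C/R.
N = (194 × 480) / 80 = 93120 / 80 = 1164

N = 1164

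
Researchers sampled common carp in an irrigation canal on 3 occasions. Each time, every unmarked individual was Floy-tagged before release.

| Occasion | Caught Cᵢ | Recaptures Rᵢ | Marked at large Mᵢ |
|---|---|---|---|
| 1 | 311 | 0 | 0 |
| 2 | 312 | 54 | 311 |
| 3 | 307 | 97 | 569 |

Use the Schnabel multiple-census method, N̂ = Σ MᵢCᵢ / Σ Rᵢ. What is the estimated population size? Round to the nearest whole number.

Σ MᵢCᵢ = 0·311 + 311·312 + 569·307 = 0 + 97032 + 174683 = 271715
Σ Rᵢ = 0 + 54 + 97 = 151
N̂ = 271715 / 151 ≈ 1799.4 → 1799

N ≈ 1799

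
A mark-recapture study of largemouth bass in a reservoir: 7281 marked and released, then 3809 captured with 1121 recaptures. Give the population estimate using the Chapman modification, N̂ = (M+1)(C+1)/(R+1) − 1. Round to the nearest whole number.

N̂ = (7281+1)(3809+1)/(1121+1) − 1 = 7282·3810/1122 − 1
= 27744420/1122 − 1 ≈ 24727.6 − 1 ≈ 24726.6 → 24727

N ≈ 24,727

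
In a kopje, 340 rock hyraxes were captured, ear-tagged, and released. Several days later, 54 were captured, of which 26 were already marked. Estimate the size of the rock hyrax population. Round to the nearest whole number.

Lincoln-Petersen assumes M/N = R/C, so N = M·C / R.
N = (340 × 54) / 26 = 18360 / 26 ≈ 706.2 → 706

N ≈ 706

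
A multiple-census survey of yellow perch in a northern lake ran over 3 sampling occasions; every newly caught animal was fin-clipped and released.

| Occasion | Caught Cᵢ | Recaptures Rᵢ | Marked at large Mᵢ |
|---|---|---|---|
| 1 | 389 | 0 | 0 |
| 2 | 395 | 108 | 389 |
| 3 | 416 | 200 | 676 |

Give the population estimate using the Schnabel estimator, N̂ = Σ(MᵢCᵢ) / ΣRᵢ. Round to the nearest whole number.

Σ MᵢCᵢ = 0·389 + 389·395 + 676·416 = 0 + 153655 + 281216 = 434871
Σ Rᵢ = 0 + 108 + 200 = 308
N̂ = 434871 / 308 ≈ 1411.9 → 1412

N ≈ 1412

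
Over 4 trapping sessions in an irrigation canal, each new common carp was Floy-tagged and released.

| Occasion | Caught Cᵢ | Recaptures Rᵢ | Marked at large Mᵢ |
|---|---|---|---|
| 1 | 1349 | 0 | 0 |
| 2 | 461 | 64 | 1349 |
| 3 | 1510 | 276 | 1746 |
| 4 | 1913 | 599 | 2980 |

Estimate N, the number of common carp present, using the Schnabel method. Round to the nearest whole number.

Σ MᵢCᵢ = 0·1349 + 1349·461 + 1746·1510 + 2980·1913 = 0 + 621889 + 2636460 + 5700740 = 8959089
Σ Rᵢ = 0 + 64 + 276 + 599 = 939
N̂ = 8959089 / 939 ≈ 9541.1 → 9541

N ≈ 9541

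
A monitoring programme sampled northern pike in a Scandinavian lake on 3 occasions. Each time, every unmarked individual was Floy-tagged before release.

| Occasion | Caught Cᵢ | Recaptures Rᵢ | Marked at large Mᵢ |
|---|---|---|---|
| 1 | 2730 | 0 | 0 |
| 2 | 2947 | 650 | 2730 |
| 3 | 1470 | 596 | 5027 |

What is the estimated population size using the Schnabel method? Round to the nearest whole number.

Σ MᵢCᵢ = 0·2730 + 2730·2947 + 5027·1470 = 0 + 8045310 + 7389690 = 15435000
Σ Rᵢ = 0 + 650 + 596 = 1246
N̂ = 15435000 / 1246 ≈ 12387.6 → 12388

N ≈ 12,388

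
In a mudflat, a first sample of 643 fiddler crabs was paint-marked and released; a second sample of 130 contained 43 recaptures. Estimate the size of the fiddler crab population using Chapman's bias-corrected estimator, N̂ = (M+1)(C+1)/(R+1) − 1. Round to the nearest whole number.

N ≈ 1916

N̂ = (643+1)(130+1)/(43+1) − 1 = 644·131/44 − 1
= 84364/44 − 1 ≈ 1917.4 − 1 ≈ 1916.4 → 1916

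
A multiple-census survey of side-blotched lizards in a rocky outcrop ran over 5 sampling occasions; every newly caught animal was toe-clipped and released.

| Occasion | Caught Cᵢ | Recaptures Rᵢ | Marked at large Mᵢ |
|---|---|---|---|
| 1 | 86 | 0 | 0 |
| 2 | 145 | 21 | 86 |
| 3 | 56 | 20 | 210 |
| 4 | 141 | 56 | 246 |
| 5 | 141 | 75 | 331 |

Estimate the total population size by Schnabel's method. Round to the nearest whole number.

N ≈ 614

Σ MᵢCᵢ = 0·86 + 86·145 + 210·56 + 246·141 + 331·141 = 0 + 12470 + 11760 + 34686 + 46671 = 105587
Σ Rᵢ = 0 + 21 + 20 + 56 + 75 = 172
N̂ = 105587 / 172 ≈ 613.9 → 614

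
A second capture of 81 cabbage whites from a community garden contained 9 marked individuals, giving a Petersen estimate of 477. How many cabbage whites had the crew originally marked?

M = 53

From N = M·C/R: M = N·R / C = 477·9 / 81 = 4293 / 81 = 53.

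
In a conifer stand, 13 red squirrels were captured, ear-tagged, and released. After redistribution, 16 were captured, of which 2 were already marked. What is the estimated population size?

N = 104

N = (13 × 16) / 2 = 208 / 2 = 104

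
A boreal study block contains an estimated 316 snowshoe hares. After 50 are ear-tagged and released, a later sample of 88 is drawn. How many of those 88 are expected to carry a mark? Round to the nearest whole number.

expected recaptures ≈ 14

Expected recaptures E[R] = M·C / N.
E[R] = 50 × 88 / 316 = 4400 / 316 ≈ 13.9 → 14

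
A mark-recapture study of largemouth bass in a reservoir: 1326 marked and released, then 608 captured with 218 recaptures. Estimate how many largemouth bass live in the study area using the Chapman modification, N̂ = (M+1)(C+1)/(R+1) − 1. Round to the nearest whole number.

N̂ = (1326+1)(608+1)/(218+1) − 1 = 1327·609/219 − 1
= 808143/219 − 1 ≈ 3690.2 − 1 ≈ 3689.2 → 3689

N ≈ 3689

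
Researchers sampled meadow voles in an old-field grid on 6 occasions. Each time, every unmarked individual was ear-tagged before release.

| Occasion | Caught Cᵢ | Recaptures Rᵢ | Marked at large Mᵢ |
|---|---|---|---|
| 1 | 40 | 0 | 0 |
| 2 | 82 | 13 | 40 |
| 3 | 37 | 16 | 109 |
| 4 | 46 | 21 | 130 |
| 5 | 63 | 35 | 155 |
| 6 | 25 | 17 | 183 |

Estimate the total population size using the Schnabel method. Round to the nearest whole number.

N ≈ 271

Σ MᵢCᵢ = 0·40 + 40·82 + 109·37 + 130·46 + 155·63 + 183·25 = 0 + 3280 + 4033 + 5980 + 9765 + 4575 = 27633
Σ Rᵢ = 0 + 13 + 16 + 21 + 35 + 17 = 102
N̂ = 27633 / 102 ≈ 270.9 → 271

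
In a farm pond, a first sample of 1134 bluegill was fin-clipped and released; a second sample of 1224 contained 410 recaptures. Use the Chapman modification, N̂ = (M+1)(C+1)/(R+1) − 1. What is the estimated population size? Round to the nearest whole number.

N̂ = (1134+1)(1224+1)/(410+1) − 1 = 1135·1225/411 − 1
= 1390375/411 − 1 ≈ 3382.9 − 1 ≈ 3381.9 → 3382

N ≈ 3382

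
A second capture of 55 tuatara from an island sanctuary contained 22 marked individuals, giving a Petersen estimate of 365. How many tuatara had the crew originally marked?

From N = M·C/R: M = N·R / C = 365·22 / 55 = 8030 / 55 = 146.

M = 146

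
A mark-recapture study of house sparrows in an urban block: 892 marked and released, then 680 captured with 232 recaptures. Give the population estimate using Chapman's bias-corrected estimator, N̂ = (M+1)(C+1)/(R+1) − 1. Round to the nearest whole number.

N ≈ 2609

N̂ = (892+1)(680+1)/(232+1) − 1 = 893·681/233 − 1
= 608133/233 − 1 ≈ 2610.0 − 1 ≈ 2609.0 → 2609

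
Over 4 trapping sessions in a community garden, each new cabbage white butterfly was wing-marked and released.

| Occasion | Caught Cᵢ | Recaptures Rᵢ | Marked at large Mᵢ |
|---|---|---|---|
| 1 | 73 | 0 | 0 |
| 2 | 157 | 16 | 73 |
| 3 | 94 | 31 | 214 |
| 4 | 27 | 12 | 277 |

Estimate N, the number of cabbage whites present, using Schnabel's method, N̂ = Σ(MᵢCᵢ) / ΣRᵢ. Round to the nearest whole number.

N ≈ 662

Σ MᵢCᵢ = 0·73 + 73·157 + 214·94 + 277·27 = 0 + 11461 + 20116 + 7479 = 39056
Σ Rᵢ = 0 + 16 + 31 + 12 = 59
N̂ = 39056 / 59 ≈ 662.0 → 662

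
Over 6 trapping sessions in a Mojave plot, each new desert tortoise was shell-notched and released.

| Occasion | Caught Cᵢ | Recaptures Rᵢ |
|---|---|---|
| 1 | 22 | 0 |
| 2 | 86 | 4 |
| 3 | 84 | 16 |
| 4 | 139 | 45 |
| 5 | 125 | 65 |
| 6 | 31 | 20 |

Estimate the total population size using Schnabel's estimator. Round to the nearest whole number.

Marked at large before each occasion: Mᵢ = Σⱼ<ᵢ (Cⱼ − Rⱼ) → M1=0, M2=22, M3=104, M4=172, M5=266, M6=326
Σ MᵢCᵢ = 0·22 + 22·86 + 104·84 + 172·139 + 266·125 + 326·31 = 0 + 1892 + 8736 + 23908 + 33250 + 10106 = 77892
Σ Rᵢ = 0 + 4 + 16 + 45 + 65 + 20 = 150
N̂ = 77892 / 150 ≈ 519.3 → 519

N ≈ 519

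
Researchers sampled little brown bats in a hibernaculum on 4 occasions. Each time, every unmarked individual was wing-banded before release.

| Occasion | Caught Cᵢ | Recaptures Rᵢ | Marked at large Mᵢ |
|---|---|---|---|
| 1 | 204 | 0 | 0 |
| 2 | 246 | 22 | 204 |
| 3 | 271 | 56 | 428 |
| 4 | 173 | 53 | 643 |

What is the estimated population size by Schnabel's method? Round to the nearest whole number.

N ≈ 2118

Σ MᵢCᵢ = 0·204 + 204·246 + 428·271 + 643·173 = 0 + 50184 + 115988 + 111239 = 277411
Σ Rᵢ = 0 + 22 + 56 + 53 = 131
N̂ = 277411 / 131 ≈ 2117.6 → 2118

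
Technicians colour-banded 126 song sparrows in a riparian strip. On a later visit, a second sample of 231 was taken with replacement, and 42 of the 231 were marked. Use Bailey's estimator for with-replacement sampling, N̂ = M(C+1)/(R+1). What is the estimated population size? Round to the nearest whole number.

N̂ = 126·(231+1)/(42+1) = 126·232/43 = 29232/43 ≈ 679.8 → 680

N ≈ 680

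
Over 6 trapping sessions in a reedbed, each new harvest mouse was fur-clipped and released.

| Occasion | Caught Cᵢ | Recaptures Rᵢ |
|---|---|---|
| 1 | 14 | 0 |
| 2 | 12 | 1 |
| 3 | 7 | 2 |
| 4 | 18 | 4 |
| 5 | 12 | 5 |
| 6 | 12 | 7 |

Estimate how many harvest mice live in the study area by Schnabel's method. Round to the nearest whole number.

N ≈ 106

Marked at large before each occasion: Mᵢ = Σⱼ<ᵢ (Cⱼ − Rⱼ) → M1=0, M2=14, M3=25, M4=30, M5=44, M6=51
Σ MᵢCᵢ = 0·14 + 14·12 + 25·7 + 30·18 + 44·12 + 51·12 = 0 + 168 + 175 + 540 + 528 + 612 = 2023
Σ Rᵢ = 0 + 1 + 2 + 4 + 5 + 7 = 19
N̂ = 2023 / 19 ≈ 106.47 → 106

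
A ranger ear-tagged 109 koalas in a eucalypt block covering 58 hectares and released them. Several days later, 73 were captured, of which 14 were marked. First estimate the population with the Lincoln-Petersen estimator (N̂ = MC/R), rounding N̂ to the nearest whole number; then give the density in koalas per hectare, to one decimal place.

density ≈ 9.8 koalas per hectare

N̂ = 109·73/14 = 7957/14 ≈ 568.4 → 568
Density = N̂ / area = 568 / 58 ≈ 9.79 → 9.8 per hectare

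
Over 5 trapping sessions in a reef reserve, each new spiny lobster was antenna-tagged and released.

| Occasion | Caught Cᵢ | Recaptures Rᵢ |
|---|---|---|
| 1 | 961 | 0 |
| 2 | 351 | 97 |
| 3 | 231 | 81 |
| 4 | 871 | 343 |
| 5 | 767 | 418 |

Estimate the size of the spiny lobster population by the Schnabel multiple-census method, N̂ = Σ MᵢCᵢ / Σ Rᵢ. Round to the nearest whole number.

Marked at large before each occasion: Mᵢ = Σⱼ<ᵢ (Cⱼ − Rⱼ) → M1=0, M2=961, M3=1215, M4=1365, M5=1893
Σ MᵢCᵢ = 0·961 + 961·351 + 1215·231 + 1365·871 + 1893·767 = 0 + 337311 + 280665 + 1188915 + 1451931 = 3258822
Σ Rᵢ = 0 + 97 + 81 + 343 + 418 = 939
N̂ = 3258822 / 939 ≈ 3470.5 → 3471

N ≈ 3471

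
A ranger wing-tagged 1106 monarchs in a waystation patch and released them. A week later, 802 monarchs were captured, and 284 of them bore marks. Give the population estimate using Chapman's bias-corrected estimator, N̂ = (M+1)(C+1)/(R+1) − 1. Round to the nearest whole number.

N̂ = (1106+1)(802+1)/(284+1) − 1 = 1107·803/285 − 1
= 888921/285 − 1 ≈ 3119.0 − 1 ≈ 3118.0 → 3118

N ≈ 3118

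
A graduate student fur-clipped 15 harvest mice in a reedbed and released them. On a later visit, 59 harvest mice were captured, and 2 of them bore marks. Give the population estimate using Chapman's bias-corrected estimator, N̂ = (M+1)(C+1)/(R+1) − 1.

N̂ = (15+1)(59+1)/(2+1) − 1 = 16·60/3 − 1
= 960/3 − 1 = 320 − 1 = 319

N = 319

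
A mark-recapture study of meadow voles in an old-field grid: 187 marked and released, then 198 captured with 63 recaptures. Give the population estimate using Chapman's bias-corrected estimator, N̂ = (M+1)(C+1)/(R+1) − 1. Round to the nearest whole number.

N̂ = (187+1)(198+1)/(63+1) − 1 = 188·199/64 − 1
= 37412/64 − 1 ≈ 584.6 − 1 ≈ 583.6 → 584

N ≈ 584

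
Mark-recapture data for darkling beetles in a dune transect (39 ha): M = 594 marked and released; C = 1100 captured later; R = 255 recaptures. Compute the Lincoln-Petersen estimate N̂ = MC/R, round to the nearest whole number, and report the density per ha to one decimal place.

N̂ = 594·1100/255 = 653400/255 ≈ 2562.4 → 2562
Density = N̂ / area = 2562 / 39 ≈ 65.69 → 65.7 per ha

density ≈ 65.7 darkling beetles per ha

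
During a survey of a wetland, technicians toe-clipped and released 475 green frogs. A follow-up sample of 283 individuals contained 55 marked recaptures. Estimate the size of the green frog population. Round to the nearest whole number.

Lincoln-Petersen assumes M/N = R/C, so N = M·C / R.
N = (475 × 283) / 55 = 134425 / 55 ≈ 2444.1 → 2444

N ≈ 2444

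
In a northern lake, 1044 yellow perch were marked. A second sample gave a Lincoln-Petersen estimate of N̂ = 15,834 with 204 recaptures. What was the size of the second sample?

From N = M·C/R: C = N·R / M = 15834·204 / 1044 = 3230136 / 1044 = 3094.

C = 3094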